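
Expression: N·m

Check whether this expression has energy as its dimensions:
Yes

The expression N·m has dimensions [L^2 M T^-2], which is exactly energy [L^2 M T^-2].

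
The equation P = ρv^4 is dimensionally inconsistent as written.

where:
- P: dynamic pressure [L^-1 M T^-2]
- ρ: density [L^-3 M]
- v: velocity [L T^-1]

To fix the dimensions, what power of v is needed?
The exponent of v should be 2: P = ρv^2

The LHS P has dimensions [L^-1 M T^-2]; v has dimensions [L T^-1].
As written, the RHS ρv^4 (exponent 4 on v) has dimensions [L M T^-4], which does not match.
With exponent 2, the RHS ρv^2 has dimensions [L^-1 M T^-2], matching the LHS.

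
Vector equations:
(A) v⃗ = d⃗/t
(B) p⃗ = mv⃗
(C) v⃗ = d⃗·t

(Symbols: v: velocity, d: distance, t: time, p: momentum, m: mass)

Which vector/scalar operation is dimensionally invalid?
(C) v⃗ = d⃗·t

(A) v⃗ = d⃗/t: LHS [L T^-1], RHS [L T^-1] ✓ — displacement (vector) divided by time (scalar)
(B) p⃗ = mv⃗: LHS [L M T^-1], RHS [L M T^-1] ✓ — mass (scalar) times velocity (vector)
(C) v⃗ = d⃗·t: LHS [L T^-1], RHS [L T] ✗ — velocity is displacement per time; should be d⃗/t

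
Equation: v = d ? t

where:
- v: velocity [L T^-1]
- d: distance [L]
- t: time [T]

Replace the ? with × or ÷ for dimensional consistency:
division (÷): v = d ÷ t

v [L T^-1]; d [L]; t [T].
d × t → [L T] ✗
d ÷ t → [L T^-1] ✓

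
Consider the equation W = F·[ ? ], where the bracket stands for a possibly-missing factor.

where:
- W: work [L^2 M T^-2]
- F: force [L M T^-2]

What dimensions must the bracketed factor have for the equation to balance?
[L] — length (e.g. a distance d)

W has dimensions [L^2 M T^-2]; F has dimensions [L M T^-2].
The bracketed factor must supply [L^2 M T^-2] / [L M T^-2] = [L].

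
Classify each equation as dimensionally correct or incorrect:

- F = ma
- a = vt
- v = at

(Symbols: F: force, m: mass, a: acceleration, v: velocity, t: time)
Dimensionally correct: F = ma, v = at
Dimensionally incorrect: a = vt
Ordered (correct first, then incorrect): F = ma, v = at, a = vt

- F = ma: LHS [L M T^-2], RHS [L M T^-2] → correct ✓
- a = vt: LHS [L T^-2], RHS [L] → incorrect ✗
- v = at: LHS [L T^-1], RHS [L T^-1] → correct ✓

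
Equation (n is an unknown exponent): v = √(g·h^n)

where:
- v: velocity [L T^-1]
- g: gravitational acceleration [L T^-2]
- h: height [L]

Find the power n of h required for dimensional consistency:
n = 1

v has dimensions [L T^-1]; h has dimensions [L].
With n = 1: √(g·h^1) has dimensions [L T^-1], matching the LHS ✓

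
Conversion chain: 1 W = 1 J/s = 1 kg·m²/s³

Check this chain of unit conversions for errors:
The chain is correct (no errors).

Correct: Watt is Joule per second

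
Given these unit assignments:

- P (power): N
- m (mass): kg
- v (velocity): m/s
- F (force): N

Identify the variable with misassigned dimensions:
P

The variable P (power) should have units W, not N.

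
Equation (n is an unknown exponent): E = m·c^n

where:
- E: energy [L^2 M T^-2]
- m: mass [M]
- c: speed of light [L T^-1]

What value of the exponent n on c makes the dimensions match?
n = 2

E has dimensions [L^2 M T^-2]; c has dimensions [L T^-1].
The rest of the RHS has dimensions [M], so c^n must supply [L^2 T^-2].
With n = 2: m·c^2 has dimensions [L^2 M T^-2], matching the LHS ✓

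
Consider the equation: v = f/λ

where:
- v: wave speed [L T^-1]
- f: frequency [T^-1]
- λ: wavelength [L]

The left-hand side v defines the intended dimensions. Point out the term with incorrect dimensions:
The right-hand side term f/λ

v has dimensions [L T^-1], but f/λ has dimensions [L^-1 T^-1], so the term f/λ is dimensionally wrong for v.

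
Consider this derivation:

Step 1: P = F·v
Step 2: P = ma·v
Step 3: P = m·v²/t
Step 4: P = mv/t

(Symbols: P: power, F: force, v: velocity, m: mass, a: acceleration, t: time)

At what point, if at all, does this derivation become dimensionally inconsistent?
Step 4

Step 1: P = F·v → LHS [L^2 M T^-3], RHS [L^2 M T^-3] ✓
Step 2: P = ma·v → LHS [L^2 M T^-3], RHS [L^2 M T^-3] ✓
Step 3: P = m·v²/t → LHS [L^2 M T^-3], RHS [L^2 M T^-3] ✓
Step 4: P = mv/t → LHS [L^2 M T^-3], RHS [L M T^-2] ✗

The first dimensional inconsistency appears in step 4: P = mv/t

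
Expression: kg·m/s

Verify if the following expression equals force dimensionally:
No

The expression kg·m/s has dimensions [L M T^-1], but force has dimensions [L M T^-2].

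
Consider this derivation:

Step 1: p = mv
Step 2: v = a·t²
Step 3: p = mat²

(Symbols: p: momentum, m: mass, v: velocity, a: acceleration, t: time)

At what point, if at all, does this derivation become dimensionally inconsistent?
Step 2

Step 1: p = mv → LHS [L M T^-1], RHS [L M T^-1] ✓
Step 2: v = a·t² → LHS [L T^-1], RHS [L] ✗

The first dimensional inconsistency appears in step 2: v = a·t²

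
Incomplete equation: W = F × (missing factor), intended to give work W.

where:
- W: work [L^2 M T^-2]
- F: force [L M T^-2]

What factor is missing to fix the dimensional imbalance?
d (distance), dimensions [L]

W has dimensions [L^2 M T^-2] and F has dimensions [L M T^-2].
The missing factor must have dimensions [L^2 M T^-2] / [L M T^-2] = [L], i.e. distance (d).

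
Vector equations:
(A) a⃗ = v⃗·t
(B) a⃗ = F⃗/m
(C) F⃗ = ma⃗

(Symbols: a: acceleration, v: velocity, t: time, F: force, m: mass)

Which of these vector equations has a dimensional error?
(A) a⃗ = v⃗·t

(A) a⃗ = v⃗·t: LHS [L T^-2], RHS [L] ✗ — acceleration is velocity per time; should be v⃗/t
(B) a⃗ = F⃗/m: LHS [L T^-2], RHS [L T^-2] ✓ — force (vector) divided by mass (scalar)
(C) F⃗ = ma⃗: LHS [L M T^-2], RHS [L M T^-2] ✓ — Force and acceleration are vectors, mass is a scalar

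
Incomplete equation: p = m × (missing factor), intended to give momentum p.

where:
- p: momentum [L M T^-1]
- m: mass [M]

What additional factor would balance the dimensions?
v (velocity), dimensions [L T^-1]

p has dimensions [L M T^-1] and m has dimensions [M].
The missing factor must have dimensions [L M T^-1] / [M] = [L T^-1], i.e. velocity (v).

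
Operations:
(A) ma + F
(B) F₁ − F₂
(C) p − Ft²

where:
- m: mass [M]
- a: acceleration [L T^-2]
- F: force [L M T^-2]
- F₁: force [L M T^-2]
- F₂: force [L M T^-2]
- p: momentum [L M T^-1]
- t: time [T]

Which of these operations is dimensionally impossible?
(C) p − Ft²

(A) ma + F: ma [L M T^-2] and F [L M T^-2] — same dimensions ✓
(B) F₁ − F₂: F₁ [L M T^-2] and F₂ [L M T^-2] — same dimensions ✓
(C) p − Ft²: p [L M T^-1] and Ft² [L M] — different dimensions cannot be added/subtracted ✗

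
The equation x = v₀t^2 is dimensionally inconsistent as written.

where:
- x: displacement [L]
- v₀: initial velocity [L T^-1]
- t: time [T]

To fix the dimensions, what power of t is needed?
The exponent of t should be 1: x = v₀t

The LHS x has dimensions [L]; t has dimensions [T].
As written, the RHS v₀t^2 (exponent 2 on t) has dimensions [L T], which does not match.
With exponent 1, the RHS v₀t has dimensions [L], matching the LHS.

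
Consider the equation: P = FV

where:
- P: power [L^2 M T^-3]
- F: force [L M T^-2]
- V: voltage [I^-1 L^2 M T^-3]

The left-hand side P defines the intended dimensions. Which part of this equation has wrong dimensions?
The right-hand side term FV

P has dimensions [L^2 M T^-3], but FV has dimensions [I^-1 L^3 M^2 T^-5], so the term FV is dimensionally wrong for P.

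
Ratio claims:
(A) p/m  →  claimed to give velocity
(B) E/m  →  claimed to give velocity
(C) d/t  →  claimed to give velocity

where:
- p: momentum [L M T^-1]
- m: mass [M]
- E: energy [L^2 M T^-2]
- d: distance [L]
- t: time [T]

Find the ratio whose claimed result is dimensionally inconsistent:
(B) E/m does not give velocity

(A) p/m: [L T^-1] = velocity [L T^-1] ✓
(B) E/m: [L^2 T^-2] ≠ velocity [L T^-1] ✗
(C) d/t: [L T^-1] = velocity [L T^-1] ✓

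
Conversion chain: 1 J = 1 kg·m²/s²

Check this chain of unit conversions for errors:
The chain is correct (no errors).

Correct: Joule is defined as kg·m²/s²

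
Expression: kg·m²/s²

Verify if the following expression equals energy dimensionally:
Yes

The expression kg·m²/s² has dimensions [L^2 M T^-2], which is exactly energy [L^2 M T^-2].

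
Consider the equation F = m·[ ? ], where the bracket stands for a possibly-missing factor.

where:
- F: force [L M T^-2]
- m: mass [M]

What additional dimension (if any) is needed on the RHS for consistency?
[L T^-2] — acceleration (e.g. a)

F has dimensions [L M T^-2]; m has dimensions [M].
The bracketed factor must supply [L M T^-2] / [M] = [L T^-2].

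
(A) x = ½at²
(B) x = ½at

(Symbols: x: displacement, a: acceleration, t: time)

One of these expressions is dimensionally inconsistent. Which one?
(B)

(A) x = ½at²: LHS [L], RHS [L] ✓
(B) x = ½at: LHS [L], RHS [L T^-1] ✗

Expression (B) x = ½at is dimensionally incorrect.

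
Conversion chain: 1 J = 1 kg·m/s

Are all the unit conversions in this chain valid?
The chain is incorrect (it contains an error).

Incorrect: Joule is kg·m²/s², not kg·m/s (that is momentum)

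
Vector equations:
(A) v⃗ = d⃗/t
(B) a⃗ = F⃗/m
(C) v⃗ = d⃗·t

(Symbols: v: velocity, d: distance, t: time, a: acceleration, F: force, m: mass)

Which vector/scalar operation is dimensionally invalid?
(C) v⃗ = d⃗·t

(A) v⃗ = d⃗/t: LHS [L T^-1], RHS [L T^-1] ✓ — displacement (vector) divided by time (scalar)
(B) a⃗ = F⃗/m: LHS [L T^-2], RHS [L T^-2] ✓ — force (vector) divided by mass (scalar)
(C) v⃗ = d⃗·t: LHS [L T^-1], RHS [L T] ✗ — velocity is displacement per time; should be d⃗/t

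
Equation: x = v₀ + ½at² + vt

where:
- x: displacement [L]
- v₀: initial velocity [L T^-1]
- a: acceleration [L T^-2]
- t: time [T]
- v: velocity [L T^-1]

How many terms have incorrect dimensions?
1

LHS x: [L]
- v₀: [L T^-1] ✗
- ½at²: [L] ✓
- vt: [L] ✓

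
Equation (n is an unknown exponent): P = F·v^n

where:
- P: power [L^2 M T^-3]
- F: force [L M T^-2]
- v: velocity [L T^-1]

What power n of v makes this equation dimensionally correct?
n = 1

P has dimensions [L^2 M T^-3]; v has dimensions [L T^-1].
The rest of the RHS has dimensions [L M T^-2], so v^n must supply [L T^-1].
With n = 1: F·v^1 has dimensions [L^2 M T^-3], matching the LHS ✓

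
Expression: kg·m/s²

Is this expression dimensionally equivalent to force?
Yes

The expression kg·m/s² has dimensions [L M T^-2], which is exactly force [L M T^-2].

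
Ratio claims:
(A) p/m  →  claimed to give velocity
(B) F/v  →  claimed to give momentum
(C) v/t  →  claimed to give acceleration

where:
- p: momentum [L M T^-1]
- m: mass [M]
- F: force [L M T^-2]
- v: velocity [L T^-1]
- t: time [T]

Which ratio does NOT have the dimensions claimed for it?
(B) F/v does not give momentum

(A) p/m: [L T^-1] = velocity [L T^-1] ✓
(B) F/v: [M T^-1] ≠ momentum [L M T^-1] ✗
(C) v/t: [L T^-2] = acceleration [L T^-2] ✓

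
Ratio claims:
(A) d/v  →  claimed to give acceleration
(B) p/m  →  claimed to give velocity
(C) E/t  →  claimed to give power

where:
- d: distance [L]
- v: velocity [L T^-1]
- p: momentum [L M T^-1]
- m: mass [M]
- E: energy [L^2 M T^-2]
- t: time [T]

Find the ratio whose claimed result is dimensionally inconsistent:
(A) d/v does not give acceleration

(A) d/v: [T] ≠ acceleration [L T^-2] ✗
(B) p/m: [L T^-1] = velocity [L T^-1] ✓
(C) E/t: [L^2 M T^-3] = power [L^2 M T^-3] ✓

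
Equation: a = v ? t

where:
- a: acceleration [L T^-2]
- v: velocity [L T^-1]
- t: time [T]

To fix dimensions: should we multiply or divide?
division (÷): a = v ÷ t

a [L T^-2]; v [L T^-1]; t [T].
v × t → [L] ✗
v ÷ t → [L T^-2] ✓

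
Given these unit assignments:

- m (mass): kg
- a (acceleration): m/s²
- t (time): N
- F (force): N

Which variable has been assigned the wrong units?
t

The variable t (time) should have units s, not N.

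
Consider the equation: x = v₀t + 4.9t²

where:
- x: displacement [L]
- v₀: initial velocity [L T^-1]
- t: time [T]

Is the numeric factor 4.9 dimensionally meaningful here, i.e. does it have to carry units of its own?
Yes

x has dimensions [L], while t² alone has dimensions [T^2]. For the equation to balance, the factor 4.9 must carry dimensions [L T^-2] — it is a dimensional constant (a numerical value of a physical quantity with its units suppressed), not a pure number.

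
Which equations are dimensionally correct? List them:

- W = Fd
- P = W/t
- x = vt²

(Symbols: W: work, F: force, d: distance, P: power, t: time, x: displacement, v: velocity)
Dimensionally correct: W = Fd, P = W/t
Dimensionally incorrect: x = vt²
Ordered (correct first, then incorrect): W = Fd, P = W/t, x = vt²

- W = Fd: LHS [L^2 M T^-2], RHS [L^2 M T^-2] → correct ✓
- P = W/t: LHS [L^2 M T^-3], RHS [L^2 M T^-3] → correct ✓
- x = vt²: LHS [L], RHS [L T] → incorrect ✗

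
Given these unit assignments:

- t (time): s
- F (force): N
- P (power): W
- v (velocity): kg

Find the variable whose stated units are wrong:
v

The variable v (velocity) should have units m/s, not kg.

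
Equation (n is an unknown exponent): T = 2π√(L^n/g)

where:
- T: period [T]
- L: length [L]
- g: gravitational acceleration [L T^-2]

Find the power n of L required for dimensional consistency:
n = 1

T has dimensions [T]; L has dimensions [L].
With n = 1: 2π√(L^1/g) has dimensions [T], matching the LHS ✓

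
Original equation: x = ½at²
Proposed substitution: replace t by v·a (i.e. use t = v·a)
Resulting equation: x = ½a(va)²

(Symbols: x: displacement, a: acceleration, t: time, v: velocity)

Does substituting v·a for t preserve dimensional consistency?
No

[t] = [T] and [v·a] = [L^2 T^-3]. These differ, so the substitution replaces a quantity by one of different dimensions and the result x = ½a(va)² has LHS [L] vs RHS [L^5 T^-8] — inconsistent.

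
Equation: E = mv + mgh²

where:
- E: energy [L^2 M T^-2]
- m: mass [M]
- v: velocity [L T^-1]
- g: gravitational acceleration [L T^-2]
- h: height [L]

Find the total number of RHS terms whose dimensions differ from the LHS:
2

LHS E: [L^2 M T^-2]
- mv: [L M T^-1] ✗
- mgh²: [L^3 M T^-2] ✗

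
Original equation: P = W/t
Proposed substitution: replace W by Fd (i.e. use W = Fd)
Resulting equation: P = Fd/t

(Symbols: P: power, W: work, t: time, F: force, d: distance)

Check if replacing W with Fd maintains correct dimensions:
Yes

[W] = [L^2 M T^-2] and [Fd] = [L^2 M T^-2]. These match, so the substitution replaces a quantity by one of the same dimensions and the result P = Fd/t has LHS [L^2 M T^-3] vs RHS [L^2 M T^-3] — still consistent.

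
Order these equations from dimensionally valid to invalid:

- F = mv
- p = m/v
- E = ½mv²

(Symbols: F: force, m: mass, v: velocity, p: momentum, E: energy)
Dimensionally correct: E = ½mv²
Dimensionally incorrect: F = mv, p = m/v
Ordered (correct first, then incorrect): E = ½mv², F = mv, p = m/v

- F = mv: LHS [L M T^-2], RHS [L M T^-1] → incorrect ✗
- p = m/v: LHS [L M T^-1], RHS [L^-1 M T] → incorrect ✗
- E = ½mv²: LHS [L^2 M T^-2], RHS [L^2 M T^-2] → correct ✓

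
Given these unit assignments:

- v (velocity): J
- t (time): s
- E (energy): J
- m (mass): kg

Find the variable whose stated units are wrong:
v

The variable v (velocity) should have units m/s, not J.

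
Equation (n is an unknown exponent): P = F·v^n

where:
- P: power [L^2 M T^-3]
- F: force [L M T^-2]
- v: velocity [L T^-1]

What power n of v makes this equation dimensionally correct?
n = 1

P has dimensions [L^2 M T^-3]; v has dimensions [L T^-1].
The rest of the RHS has dimensions [L M T^-2], so v^n must supply [L T^-1].
With n = 1: F·v^1 has dimensions [L^2 M T^-3], matching the LHS ✓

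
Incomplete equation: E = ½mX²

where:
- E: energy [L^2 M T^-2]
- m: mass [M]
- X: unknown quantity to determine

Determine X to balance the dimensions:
X = v (velocity), dimensions [L T^-1]

E has dimensions [L^2 M T^-2]; the rest of the RHS (½m) has dimensions [M].
So X² must have dimensions [L^2 T^-2], i.e. X has dimensions [L T^-1] — X = v (velocity).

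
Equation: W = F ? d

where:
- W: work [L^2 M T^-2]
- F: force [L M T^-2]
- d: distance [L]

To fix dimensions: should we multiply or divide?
multiplication (×): W = F × d

W [L^2 M T^-2]; F [L M T^-2]; d [L].
F × d → [L^2 M T^-2] ✓
F ÷ d → [M T^-2] ✗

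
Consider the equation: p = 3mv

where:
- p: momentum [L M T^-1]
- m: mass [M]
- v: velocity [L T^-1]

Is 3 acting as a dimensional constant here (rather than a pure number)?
No

p has dimensions [L M T^-1] and mv already has dimensions [L M T^-1], so the equation balances without 3 contributing any dimensions. 3 is a pure (dimensionless) number; changing or removing it would not affect dimensional consistency.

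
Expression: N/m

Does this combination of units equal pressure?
No

The expression N/m has dimensions [M T^-2], but pressure has dimensions [L^-1 M T^-2].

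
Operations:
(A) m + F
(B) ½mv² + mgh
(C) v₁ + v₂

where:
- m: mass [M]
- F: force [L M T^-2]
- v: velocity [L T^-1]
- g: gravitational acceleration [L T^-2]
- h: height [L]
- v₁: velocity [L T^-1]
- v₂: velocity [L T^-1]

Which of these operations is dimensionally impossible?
(A) m + F

(A) m + F: m [M] and F [L M T^-2] — different dimensions cannot be added/subtracted ✗
(B) ½mv² + mgh: ½mv² [L^2 M T^-2] and mgh [L^2 M T^-2] — same dimensions ✓
(C) v₁ + v₂: v₁ [L T^-1] and v₂ [L T^-1] — same dimensions ✓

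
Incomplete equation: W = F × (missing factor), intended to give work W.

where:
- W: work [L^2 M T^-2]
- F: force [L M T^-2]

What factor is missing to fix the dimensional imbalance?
d (distance), dimensions [L]

W has dimensions [L^2 M T^-2] and F has dimensions [L M T^-2].
The missing factor must have dimensions [L^2 M T^-2] / [L M T^-2] = [L], i.e. distance (d).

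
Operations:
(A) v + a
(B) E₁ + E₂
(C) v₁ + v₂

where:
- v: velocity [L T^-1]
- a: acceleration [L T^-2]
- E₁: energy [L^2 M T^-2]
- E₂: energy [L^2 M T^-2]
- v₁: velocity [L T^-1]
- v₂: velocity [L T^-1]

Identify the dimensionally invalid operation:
(A) v + a

(A) v + a: v [L T^-1] and a [L T^-2] — different dimensions cannot be added/subtracted ✗
(B) E₁ + E₂: E₁ [L^2 M T^-2] and E₂ [L^2 M T^-2] — same dimensions ✓
(C) v₁ + v₂: v₁ [L T^-1] and v₂ [L T^-1] — same dimensions ✓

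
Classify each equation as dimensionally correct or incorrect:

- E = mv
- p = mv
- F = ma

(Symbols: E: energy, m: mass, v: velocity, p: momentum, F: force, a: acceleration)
Dimensionally correct: p = mv, F = ma
Dimensionally incorrect: E = mv
Ordered (correct first, then incorrect): p = mv, F = ma, E = mv

- E = mv: LHS [L^2 M T^-2], RHS [L M T^-1] → incorrect ✗
- p = mv: LHS [L M T^-1], RHS [L M T^-1] → correct ✓
- F = ma: LHS [L M T^-2], RHS [L M T^-2] → correct ✓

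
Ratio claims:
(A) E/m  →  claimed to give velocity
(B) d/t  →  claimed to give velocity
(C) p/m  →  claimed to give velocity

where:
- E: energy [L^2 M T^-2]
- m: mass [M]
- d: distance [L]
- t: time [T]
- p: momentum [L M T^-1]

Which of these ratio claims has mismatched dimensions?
(A) E/m does not give velocity

(A) E/m: [L^2 T^-2] ≠ velocity [L T^-1] ✗
(B) d/t: [L T^-1] = velocity [L T^-1] ✓
(C) p/m: [L T^-1] = velocity [L T^-1] ✓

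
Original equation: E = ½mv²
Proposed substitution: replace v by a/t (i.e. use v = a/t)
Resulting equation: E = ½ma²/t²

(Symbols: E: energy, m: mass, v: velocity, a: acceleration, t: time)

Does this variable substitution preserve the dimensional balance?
No

[v] = [L T^-1] and [a/t] = [L T^-3]. These differ, so the substitution replaces a quantity by one of different dimensions and the result E = ½ma²/t² has LHS [L^2 M T^-2] vs RHS [L^2 M T^-6] — inconsistent.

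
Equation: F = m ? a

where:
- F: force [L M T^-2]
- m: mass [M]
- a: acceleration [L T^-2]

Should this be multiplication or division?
multiplication (×): F = m × a

F [L M T^-2]; m [M]; a [L T^-2].
m × a → [L M T^-2] ✓
m ÷ a → [L^-1 M T^2] ✗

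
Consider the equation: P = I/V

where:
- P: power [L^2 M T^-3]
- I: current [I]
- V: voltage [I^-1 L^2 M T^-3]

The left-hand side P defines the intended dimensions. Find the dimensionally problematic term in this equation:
The right-hand side term I/V

P has dimensions [L^2 M T^-3], but I/V has dimensions [I^2 L^-2 M^-1 T^3], so the term I/V is dimensionally wrong for P.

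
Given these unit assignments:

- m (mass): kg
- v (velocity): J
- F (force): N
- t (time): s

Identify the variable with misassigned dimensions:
v

The variable v (velocity) should have units m/s, not J.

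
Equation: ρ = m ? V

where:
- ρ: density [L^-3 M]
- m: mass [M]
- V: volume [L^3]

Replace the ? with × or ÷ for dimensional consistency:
division (÷): ρ = m ÷ V

ρ [L^-3 M]; m [M]; V [L^3].
m × V → [L^3 M] ✗
m ÷ V → [L^-3 M] ✓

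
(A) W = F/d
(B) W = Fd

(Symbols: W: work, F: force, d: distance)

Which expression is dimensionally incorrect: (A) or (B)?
(A)

(A) W = F/d: LHS [L^2 M T^-2], RHS [M T^-2] ✗
(B) W = Fd: LHS [L^2 M T^-2], RHS [L^2 M T^-2] ✓

Expression (A) W = F/d is dimensionally incorrect.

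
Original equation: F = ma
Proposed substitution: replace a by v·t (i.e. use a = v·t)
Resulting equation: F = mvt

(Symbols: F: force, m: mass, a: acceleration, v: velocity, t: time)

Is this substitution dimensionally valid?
No

[a] = [L T^-2] and [v·t] = [L]. These differ, so the substitution replaces a quantity by one of different dimensions and the result F = mvt has LHS [L M T^-2] vs RHS [L M] — inconsistent.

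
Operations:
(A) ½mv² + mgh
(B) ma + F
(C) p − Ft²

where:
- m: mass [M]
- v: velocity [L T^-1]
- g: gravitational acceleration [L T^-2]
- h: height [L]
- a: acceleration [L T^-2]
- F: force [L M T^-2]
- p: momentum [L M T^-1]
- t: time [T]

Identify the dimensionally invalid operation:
(C) p − Ft²

(A) ½mv² + mgh: ½mv² [L^2 M T^-2] and mgh [L^2 M T^-2] — same dimensions ✓
(B) ma + F: ma [L M T^-2] and F [L M T^-2] — same dimensions ✓
(C) p − Ft²: p [L M T^-1] and Ft² [L M] — different dimensions cannot be added/subtracted ✗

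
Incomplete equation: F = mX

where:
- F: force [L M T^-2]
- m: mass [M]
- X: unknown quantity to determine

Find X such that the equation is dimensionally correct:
X = a (acceleration), dimensions [L T^-2]

F has dimensions [L M T^-2]; the rest of the RHS (m) has dimensions [M].
So X must have dimensions [L T^-2] — X = a (acceleration).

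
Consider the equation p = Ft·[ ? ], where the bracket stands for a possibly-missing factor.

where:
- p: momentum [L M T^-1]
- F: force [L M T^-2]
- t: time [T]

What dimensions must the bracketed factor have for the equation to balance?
Nothing is missing — the bracketed factor must be dimensionless.

p has dimensions [L M T^-1] and Ft already has dimensions [L M T^-1], so p = Ft is dimensionally complete.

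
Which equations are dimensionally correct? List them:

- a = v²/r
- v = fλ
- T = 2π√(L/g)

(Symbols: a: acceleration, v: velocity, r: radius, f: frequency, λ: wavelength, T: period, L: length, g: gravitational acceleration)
Dimensionally correct: a = v²/r, v = fλ, T = 2π√(L/g)
Dimensionally incorrect: none
Ordered (correct first, then incorrect): a = v²/r, v = fλ, T = 2π√(L/g)

- a = v²/r: LHS [L T^-2], RHS [L T^-2] → correct ✓
- v = fλ: LHS [L T^-1], RHS [L T^-1] → correct ✓
- T = 2π√(L/g): LHS [T], RHS [T] → correct ✓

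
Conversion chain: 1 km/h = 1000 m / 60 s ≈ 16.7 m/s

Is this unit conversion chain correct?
The chain is incorrect (it contains an error).

Incorrect: 1 h = 3600 s, not 60 s (1 km/h ≈ 0.278 m/s)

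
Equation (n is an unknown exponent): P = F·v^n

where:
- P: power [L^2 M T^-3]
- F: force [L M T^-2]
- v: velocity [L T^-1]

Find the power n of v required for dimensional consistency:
n = 1

P has dimensions [L^2 M T^-3]; v has dimensions [L T^-1].
The rest of the RHS has dimensions [L M T^-2], so v^n must supply [L T^-1].
With n = 1: F·v^1 has dimensions [L^2 M T^-3], matching the LHS ✓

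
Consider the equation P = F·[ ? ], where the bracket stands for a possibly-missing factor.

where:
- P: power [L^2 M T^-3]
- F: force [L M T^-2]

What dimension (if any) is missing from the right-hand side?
[L T^-1] — velocity (e.g. v)

P has dimensions [L^2 M T^-3]; F has dimensions [L M T^-2].
The bracketed factor must supply [L^2 M T^-3] / [L M T^-2] = [L T^-1].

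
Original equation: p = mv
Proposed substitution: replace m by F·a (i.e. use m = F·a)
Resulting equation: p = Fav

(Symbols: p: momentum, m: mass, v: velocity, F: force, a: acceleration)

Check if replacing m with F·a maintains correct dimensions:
No

[m] = [M] and [F·a] = [L^2 M T^-4]. These differ, so the substitution replaces a quantity by one of different dimensions and the result p = Fav has LHS [L M T^-1] vs RHS [L^3 M T^-5] — inconsistent.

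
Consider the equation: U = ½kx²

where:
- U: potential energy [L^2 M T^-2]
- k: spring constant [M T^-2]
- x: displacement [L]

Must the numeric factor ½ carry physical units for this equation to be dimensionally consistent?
No

U has dimensions [L^2 M T^-2] and kx² already has dimensions [L^2 M T^-2], so the equation balances without ½ contributing any dimensions. ½ is a pure (dimensionless) number; changing or removing it would not affect dimensional consistency.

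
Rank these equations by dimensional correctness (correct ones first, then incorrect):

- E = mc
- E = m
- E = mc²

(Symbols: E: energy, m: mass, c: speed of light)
Dimensionally correct: E = mc²
Dimensionally incorrect: E = mc, E = m
Ordered (correct first, then incorrect): E = mc², E = mc, E = m

- E = mc: LHS [L^2 M T^-2], RHS [L M T^-1] → incorrect ✗
- E = m: LHS [L^2 M T^-2], RHS [M] → incorrect ✗
- E = mc²: LHS [L^2 M T^-2], RHS [L^2 M T^-2] → correct ✓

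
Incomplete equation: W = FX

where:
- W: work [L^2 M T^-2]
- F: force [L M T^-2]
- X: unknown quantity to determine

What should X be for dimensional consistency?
X = d (distance), dimensions [L]

W has dimensions [L^2 M T^-2]; the rest of the RHS (F) has dimensions [L M T^-2].
So X must have dimensions [L] — X = d (distance).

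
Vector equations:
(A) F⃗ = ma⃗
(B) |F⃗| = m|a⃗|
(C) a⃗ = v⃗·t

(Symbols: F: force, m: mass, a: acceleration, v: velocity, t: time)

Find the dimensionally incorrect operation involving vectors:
(C) a⃗ = v⃗·t

(A) F⃗ = ma⃗: LHS [L M T^-2], RHS [L M T^-2] ✓ — Force and acceleration are vectors, mass is a scalar
(B) |F⃗| = m|a⃗|: LHS [L M T^-2], RHS [L M T^-2] ✓ — magnitudes of vectors are scalars
(C) a⃗ = v⃗·t: LHS [L T^-2], RHS [L] ✗ — acceleration is velocity per time; should be v⃗/t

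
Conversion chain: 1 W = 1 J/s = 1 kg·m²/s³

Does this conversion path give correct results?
The chain is correct (no errors).

Correct: Watt is Joule per second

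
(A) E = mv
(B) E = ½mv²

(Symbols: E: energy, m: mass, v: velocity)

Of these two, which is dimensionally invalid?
(A)

(A) E = mv: LHS [L^2 M T^-2], RHS [L M T^-1] ✗
(B) E = ½mv²: LHS [L^2 M T^-2], RHS [L^2 M T^-2] ✓

Expression (A) E = mv is dimensionally incorrect.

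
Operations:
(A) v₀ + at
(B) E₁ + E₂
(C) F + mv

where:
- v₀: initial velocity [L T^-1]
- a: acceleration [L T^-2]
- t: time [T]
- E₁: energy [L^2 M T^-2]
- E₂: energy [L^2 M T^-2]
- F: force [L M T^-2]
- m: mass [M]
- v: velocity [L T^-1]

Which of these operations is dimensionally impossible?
(C) F + mv

(A) v₀ + at: v₀ [L T^-1] and at [L T^-1] — same dimensions ✓
(B) E₁ + E₂: E₁ [L^2 M T^-2] and E₂ [L^2 M T^-2] — same dimensions ✓
(C) F + mv: F [L M T^-2] and mv [L M T^-1] — different dimensions cannot be added/subtracted ✗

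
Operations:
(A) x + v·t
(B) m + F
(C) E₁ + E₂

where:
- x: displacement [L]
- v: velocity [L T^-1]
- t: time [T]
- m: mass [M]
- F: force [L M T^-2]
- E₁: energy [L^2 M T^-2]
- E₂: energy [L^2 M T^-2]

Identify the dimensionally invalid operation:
(B) m + F

(A) x + v·t: x [L] and v·t [L] — same dimensions ✓
(B) m + F: m [M] and F [L M T^-2] — different dimensions cannot be added/subtracted ✗
(C) E₁ + E₂: E₁ [L^2 M T^-2] and E₂ [L^2 M T^-2] — same dimensions ✓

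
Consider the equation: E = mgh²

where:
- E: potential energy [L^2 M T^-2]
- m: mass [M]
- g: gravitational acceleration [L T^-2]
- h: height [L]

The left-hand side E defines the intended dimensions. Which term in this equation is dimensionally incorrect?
The right-hand side term mgh²

E has dimensions [L^2 M T^-2], but mgh² has dimensions [L^3 M T^-2], so the term mgh² is dimensionally wrong for E.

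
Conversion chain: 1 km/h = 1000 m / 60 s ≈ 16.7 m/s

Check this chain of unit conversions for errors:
The chain is incorrect (it contains an error).

Incorrect: 1 h = 3600 s, not 60 s (1 km/h ≈ 0.278 m/s)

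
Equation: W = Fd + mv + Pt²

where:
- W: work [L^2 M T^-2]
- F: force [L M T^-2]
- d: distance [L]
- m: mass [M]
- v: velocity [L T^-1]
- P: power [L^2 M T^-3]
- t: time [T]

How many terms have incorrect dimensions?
2

LHS W: [L^2 M T^-2]
- Fd: [L^2 M T^-2] ✓
- mv: [L M T^-1] ✗
- Pt²: [L^2 M T^-1] ✗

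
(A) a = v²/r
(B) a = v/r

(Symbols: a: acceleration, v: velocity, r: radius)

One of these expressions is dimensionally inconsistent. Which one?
(B)

(A) a = v²/r: LHS [L T^-2], RHS [L T^-2] ✓
(B) a = v/r: LHS [L T^-2], RHS [T^-1] ✗

Expression (B) a = v/r is dimensionally incorrect.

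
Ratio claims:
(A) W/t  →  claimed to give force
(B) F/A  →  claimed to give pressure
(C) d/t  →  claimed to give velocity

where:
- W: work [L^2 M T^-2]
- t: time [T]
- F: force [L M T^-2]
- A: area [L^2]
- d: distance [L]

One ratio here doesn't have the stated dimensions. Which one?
(A) W/t does not give force

(A) W/t: [L^2 M T^-3] ≠ force [L M T^-2] ✗
(B) F/A: [L^-1 M T^-2] = pressure [L^-1 M T^-2] ✓
(C) d/t: [L T^-1] = velocity [L T^-1] ✓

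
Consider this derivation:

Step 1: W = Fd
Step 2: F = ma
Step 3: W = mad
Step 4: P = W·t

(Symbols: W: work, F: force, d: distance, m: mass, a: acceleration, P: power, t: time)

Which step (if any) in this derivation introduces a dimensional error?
Step 4

Step 1: W = Fd → LHS [L^2 M T^-2], RHS [L^2 M T^-2] ✓
Step 2: F = ma → LHS [L M T^-2], RHS [L M T^-2] ✓
Step 3: W = mad → LHS [L^2 M T^-2], RHS [L^2 M T^-2] ✓
Step 4: P = W·t → LHS [L^2 M T^-3], RHS [L^2 M T^-1] ✗

The first dimensional inconsistency appears in step 4: P = W·t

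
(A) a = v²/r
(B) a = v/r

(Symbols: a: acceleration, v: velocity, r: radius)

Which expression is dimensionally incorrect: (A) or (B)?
(B)

(A) a = v²/r: LHS [L T^-2], RHS [L T^-2] ✓
(B) a = v/r: LHS [L T^-2], RHS [T^-1] ✗

Expression (B) a = v/r is dimensionally incorrect.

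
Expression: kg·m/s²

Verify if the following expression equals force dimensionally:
Yes

The expression kg·m/s² has dimensions [L M T^-2], which is exactly force [L M T^-2].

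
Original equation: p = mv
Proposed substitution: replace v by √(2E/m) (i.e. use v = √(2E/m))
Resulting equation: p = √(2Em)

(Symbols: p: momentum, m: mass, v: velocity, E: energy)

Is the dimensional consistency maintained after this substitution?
Yes

[v] = [L T^-1] and [√(2E/m)] = [L T^-1]. These match, so the substitution replaces a quantity by one of the same dimensions and the result p = √(2Em) has LHS [L M T^-1] vs RHS [L M T^-1] — still consistent.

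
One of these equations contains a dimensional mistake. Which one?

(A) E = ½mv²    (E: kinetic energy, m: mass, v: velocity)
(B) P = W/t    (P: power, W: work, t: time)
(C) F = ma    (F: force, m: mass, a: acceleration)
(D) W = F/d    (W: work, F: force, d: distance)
(D) W = F/d

The equation (D) W = F/d is dimensionally incorrect.

LHS (W): [L^2 M T^-2]
RHS (F/d): [M T^-2] ✗

The dimensions do not match. The other three equations balance.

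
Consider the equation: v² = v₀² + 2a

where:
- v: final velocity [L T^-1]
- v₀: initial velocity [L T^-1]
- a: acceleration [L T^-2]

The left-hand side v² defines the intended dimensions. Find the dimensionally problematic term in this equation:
The term 2a

Checking each RHS term against the LHS:
- v₀²: [L^2 T^-2] — matches v² [L^2 T^-2] ✓
- 2a: [L T^-2] — does NOT match v² [L^2 T^-2] ✗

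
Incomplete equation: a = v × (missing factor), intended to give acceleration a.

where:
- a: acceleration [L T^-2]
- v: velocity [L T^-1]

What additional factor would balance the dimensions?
1/t (inverse time), dimensions [T^-1]

a has dimensions [L T^-2] and v has dimensions [L T^-1].
The missing factor must have dimensions [L T^-2] / [L T^-1] = [T^-1], i.e. inverse time (1/t).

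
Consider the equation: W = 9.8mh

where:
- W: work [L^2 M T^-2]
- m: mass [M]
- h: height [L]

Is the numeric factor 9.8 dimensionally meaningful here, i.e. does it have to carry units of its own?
Yes

W has dimensions [L^2 M T^-2], while mh alone has dimensions [L M]. For the equation to balance, the factor 9.8 must carry dimensions [L T^-2] — it is a dimensional constant (a numerical value of a physical quantity with its units suppressed), not a pure number.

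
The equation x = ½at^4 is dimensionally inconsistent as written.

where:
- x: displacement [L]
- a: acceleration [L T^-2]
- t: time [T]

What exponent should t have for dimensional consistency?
The exponent of t should be 2: x = ½at^2

The LHS x has dimensions [L]; t has dimensions [T].
As written, the RHS ½at^4 (exponent 4 on t) has dimensions [L T^2], which does not match.
With exponent 2, the RHS ½at^2 has dimensions [L], matching the LHS.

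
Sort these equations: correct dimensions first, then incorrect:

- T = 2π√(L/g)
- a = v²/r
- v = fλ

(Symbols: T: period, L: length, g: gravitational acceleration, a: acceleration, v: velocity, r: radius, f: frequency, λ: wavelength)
Dimensionally correct: T = 2π√(L/g), a = v²/r, v = fλ
Dimensionally incorrect: none
Ordered (correct first, then incorrect): T = 2π√(L/g), a = v²/r, v = fλ

- T = 2π√(L/g): LHS [T], RHS [T] → correct ✓
- a = v²/r: LHS [L T^-2], RHS [L T^-2] → correct ✓
- v = fλ: LHS [L T^-1], RHS [L T^-1] → correct ✓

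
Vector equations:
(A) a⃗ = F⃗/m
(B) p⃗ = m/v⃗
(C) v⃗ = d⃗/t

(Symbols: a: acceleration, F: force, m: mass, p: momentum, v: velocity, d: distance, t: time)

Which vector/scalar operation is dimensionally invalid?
(B) p⃗ = m/v⃗

(A) a⃗ = F⃗/m: LHS [L T^-2], RHS [L T^-2] ✓ — force (vector) divided by mass (scalar)
(B) p⃗ = m/v⃗: LHS [L M T^-1], RHS [L^-1 M T] ✗ — momentum is mass times velocity; should be mv⃗ (and division by a vector is undefined)
(C) v⃗ = d⃗/t: LHS [L T^-1], RHS [L T^-1] ✓ — displacement (vector) divided by time (scalar)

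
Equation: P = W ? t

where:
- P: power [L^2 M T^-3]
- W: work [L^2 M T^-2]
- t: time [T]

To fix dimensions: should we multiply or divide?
division (÷): P = W ÷ t

P [L^2 M T^-3]; W [L^2 M T^-2]; t [T].
W × t → [L^2 M T^-1] ✗
W ÷ t → [L^2 M T^-3] ✓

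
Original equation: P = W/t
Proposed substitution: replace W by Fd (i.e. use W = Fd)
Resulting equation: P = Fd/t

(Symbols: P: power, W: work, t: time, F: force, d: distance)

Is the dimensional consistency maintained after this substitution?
Yes

[W] = [L^2 M T^-2] and [Fd] = [L^2 M T^-2]. These match, so the substitution replaces a quantity by one of the same dimensions and the result P = Fd/t has LHS [L^2 M T^-3] vs RHS [L^2 M T^-3] — still consistent.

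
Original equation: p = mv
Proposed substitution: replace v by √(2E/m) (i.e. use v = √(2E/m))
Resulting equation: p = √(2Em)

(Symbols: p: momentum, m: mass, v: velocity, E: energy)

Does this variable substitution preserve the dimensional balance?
Yes

[v] = [L T^-1] and [√(2E/m)] = [L T^-1]. These match, so the substitution replaces a quantity by one of the same dimensions and the result p = √(2Em) has LHS [L M T^-1] vs RHS [L M T^-1] — still consistent.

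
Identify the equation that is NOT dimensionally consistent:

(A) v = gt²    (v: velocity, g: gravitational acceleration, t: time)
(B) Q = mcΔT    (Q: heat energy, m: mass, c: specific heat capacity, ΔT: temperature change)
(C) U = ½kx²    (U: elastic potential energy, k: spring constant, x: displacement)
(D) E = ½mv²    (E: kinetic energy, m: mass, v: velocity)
(A) v = gt²

The equation (A) v = gt² is dimensionally incorrect.

LHS (v): [L T^-1]
RHS (gt²): [L] ✗

The dimensions do not match. The other three equations balance.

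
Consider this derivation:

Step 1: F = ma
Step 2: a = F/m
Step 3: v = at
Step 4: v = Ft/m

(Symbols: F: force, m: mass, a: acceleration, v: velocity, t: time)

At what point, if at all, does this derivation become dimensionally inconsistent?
No step introduces an error — all steps are dimensionally consistent.

Step 1: F = ma → LHS [L M T^-2], RHS [L M T^-2] ✓
Step 2: a = F/m → LHS [L T^-2], RHS [L T^-2] ✓
Step 3: v = at → LHS [L T^-1], RHS [L T^-1] ✓
Step 4: v = Ft/m → LHS [L T^-1], RHS [L T^-1] ✓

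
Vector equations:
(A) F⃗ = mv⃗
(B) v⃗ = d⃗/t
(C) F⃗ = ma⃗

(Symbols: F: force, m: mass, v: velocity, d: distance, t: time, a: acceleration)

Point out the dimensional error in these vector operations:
(A) F⃗ = mv⃗

(A) F⃗ = mv⃗: LHS [L M T^-2], RHS [L M T^-1] ✗ — mass times velocity is momentum, not force; should be ma⃗
(B) v⃗ = d⃗/t: LHS [L T^-1], RHS [L T^-1] ✓ — displacement (vector) divided by time (scalar)
(C) F⃗ = ma⃗: LHS [L M T^-2], RHS [L M T^-2] ✓ — Force and acceleration are vectors, mass is a scalar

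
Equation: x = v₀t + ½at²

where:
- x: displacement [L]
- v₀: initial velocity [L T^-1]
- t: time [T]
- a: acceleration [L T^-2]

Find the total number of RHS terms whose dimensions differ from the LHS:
0

LHS x: [L]
- v₀t: [L] ✓
- ½at²: [L] ✓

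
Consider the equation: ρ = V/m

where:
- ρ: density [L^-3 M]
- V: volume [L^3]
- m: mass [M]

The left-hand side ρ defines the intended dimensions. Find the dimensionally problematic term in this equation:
The right-hand side term V/m

ρ has dimensions [L^-3 M], but V/m has dimensions [L^3 M^-1], so the term V/m is dimensionally wrong for ρ.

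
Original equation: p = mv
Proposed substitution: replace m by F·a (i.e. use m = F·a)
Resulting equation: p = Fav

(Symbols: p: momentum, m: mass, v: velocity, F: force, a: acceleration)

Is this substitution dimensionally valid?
No

[m] = [M] and [F·a] = [L^2 M T^-4]. These differ, so the substitution replaces a quantity by one of different dimensions and the result p = Fav has LHS [L M T^-1] vs RHS [L^3 M T^-5] — inconsistent.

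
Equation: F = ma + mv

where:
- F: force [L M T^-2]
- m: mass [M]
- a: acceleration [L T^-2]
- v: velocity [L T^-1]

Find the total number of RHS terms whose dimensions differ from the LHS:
1

LHS F: [L M T^-2]
- ma: [L M T^-2] ✓
- mv: [L M T^-1] ✗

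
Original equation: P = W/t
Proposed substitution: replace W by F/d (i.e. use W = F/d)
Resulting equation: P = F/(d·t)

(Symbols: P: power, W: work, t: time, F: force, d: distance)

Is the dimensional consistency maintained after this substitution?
No

[W] = [L^2 M T^-2] and [F/d] = [M T^-2]. These differ, so the substitution replaces a quantity by one of different dimensions and the result P = F/(d·t) has LHS [L^2 M T^-3] vs RHS [M T^-3] — inconsistent.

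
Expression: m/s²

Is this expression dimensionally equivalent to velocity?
No

The expression m/s² has dimensions [L T^-2], but velocity has dimensions [L T^-1].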